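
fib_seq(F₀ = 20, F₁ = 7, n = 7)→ [20, 7, 27, 34, 61, 95, 156]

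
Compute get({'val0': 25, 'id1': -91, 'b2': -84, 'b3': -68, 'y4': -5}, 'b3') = -68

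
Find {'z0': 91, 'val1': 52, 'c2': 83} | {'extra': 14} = {'z0': 91, 'val1': 52, 'c2': 83, 'extra': 14}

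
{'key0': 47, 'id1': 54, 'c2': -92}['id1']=54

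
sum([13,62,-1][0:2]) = 75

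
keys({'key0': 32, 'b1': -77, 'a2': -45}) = ['key0', 'b1', 'a2']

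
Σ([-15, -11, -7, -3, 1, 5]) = (-15) + (-11) + (-7) + (-3) + 1 + 5
= -30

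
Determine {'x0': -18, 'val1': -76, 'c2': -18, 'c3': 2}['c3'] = 2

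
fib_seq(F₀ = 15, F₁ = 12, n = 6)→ [15, 12, 27, 39, 66, 105]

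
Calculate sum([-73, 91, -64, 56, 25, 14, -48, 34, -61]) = -26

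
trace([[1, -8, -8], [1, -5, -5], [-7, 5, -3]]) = -7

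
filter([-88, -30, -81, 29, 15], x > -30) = [29, 15]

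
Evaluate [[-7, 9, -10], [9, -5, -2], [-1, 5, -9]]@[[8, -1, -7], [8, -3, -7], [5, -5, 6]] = [[-34, 30, -74], [22, 16, -40], [-13, 31, -82]]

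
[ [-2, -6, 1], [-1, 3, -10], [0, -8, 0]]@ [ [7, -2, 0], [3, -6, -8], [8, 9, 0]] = [[-24, 49, 48], [-78, -106, -24], [-24, 48, 64]]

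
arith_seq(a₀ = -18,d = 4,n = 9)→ [-18, -14, -10, -6, -2, 2, 6, 10, 14]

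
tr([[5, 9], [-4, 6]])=11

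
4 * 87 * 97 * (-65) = -2194140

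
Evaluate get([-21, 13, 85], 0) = -21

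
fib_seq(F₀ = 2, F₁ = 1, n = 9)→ F_2 = F_1 + F_0 = 3
F_3 = F_2 + F_1 = 4
F_4 = F_3 + F_2 = 7
...
= [2, 1, 3, 4, 7, 11, 18, 29, 47]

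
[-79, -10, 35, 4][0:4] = [-79, -10, 35, 4]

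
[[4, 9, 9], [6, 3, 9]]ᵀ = [[4, 6], [9, 3], [9, 9]]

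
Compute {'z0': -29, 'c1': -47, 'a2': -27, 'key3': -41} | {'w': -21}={'z0': -29, 'c1': -47, 'a2': -27, 'key3': -41, 'w': -21}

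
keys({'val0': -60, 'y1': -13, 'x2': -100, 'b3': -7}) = ['val0', 'y1', 'x2', 'b3']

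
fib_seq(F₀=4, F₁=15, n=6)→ F_2 = F_1 + F_0 = 19
F_3 = F_2 + F_1 = 34
F_4 = F_3 + F_2 = 53
...
= [4, 15, 19, 34, 53, 87]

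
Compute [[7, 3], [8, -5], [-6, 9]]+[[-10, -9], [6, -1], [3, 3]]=[[-3, -6], [14, -6], [-3, 12]]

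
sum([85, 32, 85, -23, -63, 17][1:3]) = slice → [32, 85]
32 + 85
= 117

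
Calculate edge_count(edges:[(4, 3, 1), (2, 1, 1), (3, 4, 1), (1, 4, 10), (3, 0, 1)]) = 5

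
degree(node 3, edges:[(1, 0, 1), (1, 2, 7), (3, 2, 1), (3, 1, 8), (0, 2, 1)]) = incident: (3,2), (3,1)
= 2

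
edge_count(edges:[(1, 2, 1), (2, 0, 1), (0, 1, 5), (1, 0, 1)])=4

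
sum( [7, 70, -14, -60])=3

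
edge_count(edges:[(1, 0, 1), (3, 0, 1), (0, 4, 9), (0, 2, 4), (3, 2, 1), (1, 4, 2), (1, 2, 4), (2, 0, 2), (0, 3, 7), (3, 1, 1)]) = 10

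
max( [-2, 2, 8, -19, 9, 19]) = 19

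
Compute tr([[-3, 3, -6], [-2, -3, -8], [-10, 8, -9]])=diagonal: (-3) + (-3) + (-9)
= -15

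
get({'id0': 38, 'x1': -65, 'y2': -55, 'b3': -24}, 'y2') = -55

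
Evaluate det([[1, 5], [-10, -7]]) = (1)*(-7) - (5)*(-10)
= 43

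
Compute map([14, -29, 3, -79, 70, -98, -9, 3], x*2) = 14*2=28, -29*2=-58, 3*2=6, -79*2=-158, 70*2=140, -98*2=-196, -9*2=-18, 3*2=6
= [28, -58, 6, -158, 140, -196, -18, 6]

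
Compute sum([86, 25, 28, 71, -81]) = 86 + 25 + 28 + 71 + (-81)
= 129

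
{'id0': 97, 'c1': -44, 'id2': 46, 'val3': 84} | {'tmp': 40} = {'id0': 97, 'c1': -44, 'id2': 46, 'val3': 84, 'tmp': 40}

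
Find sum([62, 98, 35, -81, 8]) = 122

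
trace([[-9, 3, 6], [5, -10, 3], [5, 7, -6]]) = -25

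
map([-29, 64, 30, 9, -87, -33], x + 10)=[-19, 74, 40, 19, -77, -23]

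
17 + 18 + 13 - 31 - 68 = -51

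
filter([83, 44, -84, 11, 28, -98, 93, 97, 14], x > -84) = keep x where x > -84: 83✓, 44✓, -84✗, 11✓, 28✓, -98✗, 93✓, 97✓, 14✓
= [83, 44, 11, 28, 93, 97, 14]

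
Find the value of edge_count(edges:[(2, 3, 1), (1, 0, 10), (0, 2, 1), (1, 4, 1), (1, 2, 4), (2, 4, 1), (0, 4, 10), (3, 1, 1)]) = 8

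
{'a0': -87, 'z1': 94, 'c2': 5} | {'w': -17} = {'a0': -87, 'z1': 94, 'c2': 5, 'w': -17}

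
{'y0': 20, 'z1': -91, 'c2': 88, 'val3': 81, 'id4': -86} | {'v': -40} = {'y0': 20, 'z1': -91, 'c2': 88, 'val3': 81, 'id4': -86, 'v': -40}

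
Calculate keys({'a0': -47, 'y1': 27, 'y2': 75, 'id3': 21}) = ['a0', 'y1', 'y2', 'id3']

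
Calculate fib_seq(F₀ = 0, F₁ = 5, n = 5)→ F_2 = F_1 + F_0 = 5
F_3 = F_2 + F_1 = 10
F_4 = F_3 + F_2 = 15
= [0, 5, 5, 10, 15]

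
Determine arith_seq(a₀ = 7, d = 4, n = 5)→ a_0 = 7 + 0*4 = 7
a_1 = 7 + 1*4 = 11
a_2 = 7 + 2*4 = 15
...
= [7, 11, 15, 19, 23]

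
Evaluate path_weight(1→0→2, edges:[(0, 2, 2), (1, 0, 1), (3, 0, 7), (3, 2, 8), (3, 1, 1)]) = 3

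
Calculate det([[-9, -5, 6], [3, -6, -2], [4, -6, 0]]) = (1)*(-9)*det([[-6, -2], [-6, 0]]) + (-1)*(-5)*det([[3, -2], [4, 0]]) + (1)*(6)*det([[3, -6], [4, -6]])
= 108 + 40 + 36
= 184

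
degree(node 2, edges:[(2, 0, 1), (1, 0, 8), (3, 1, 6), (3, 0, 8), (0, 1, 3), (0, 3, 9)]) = 1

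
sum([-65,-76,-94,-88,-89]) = -412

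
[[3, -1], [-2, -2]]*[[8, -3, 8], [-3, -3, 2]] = [[27, -6, 22], [-10, 12, -20]]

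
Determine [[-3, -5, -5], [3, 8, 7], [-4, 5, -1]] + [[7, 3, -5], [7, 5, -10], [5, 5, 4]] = [[4, -2, -10], [10, 13, -3], [1, 10, 3]]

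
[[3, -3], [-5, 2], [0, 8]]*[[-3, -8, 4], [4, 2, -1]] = [[-21, -30, 15], [23, 44, -22], [32, 16, -8]]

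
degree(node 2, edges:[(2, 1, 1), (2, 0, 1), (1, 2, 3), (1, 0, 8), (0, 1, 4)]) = incident: (2,1), (2,0), (1,2)
= 3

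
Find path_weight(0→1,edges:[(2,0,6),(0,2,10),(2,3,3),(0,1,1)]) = 1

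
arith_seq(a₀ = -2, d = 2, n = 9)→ a_0 = -2 + 0*2 = -2
a_1 = -2 + 1*2 = 0
a_2 = -2 + 2*2 = 2
...
= [-2, 0, 2, 4, 6, 8, 10, 12, 14]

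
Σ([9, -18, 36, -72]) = 9 + -18 + 36 + -72
= -45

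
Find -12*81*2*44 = -85536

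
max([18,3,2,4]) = 18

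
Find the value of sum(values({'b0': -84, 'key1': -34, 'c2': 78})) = (-84) + (-34) + 78
= -40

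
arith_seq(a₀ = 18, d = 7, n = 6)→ a_0 = 18 + 0*7 = 18
a_1 = 18 + 1*7 = 25
a_2 = 18 + 2*7 = 32
...
= [18, 25, 32, 39, 46, 53]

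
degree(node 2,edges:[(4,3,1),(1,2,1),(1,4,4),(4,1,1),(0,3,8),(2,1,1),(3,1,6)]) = incident: (1,2), (2,1)
= 2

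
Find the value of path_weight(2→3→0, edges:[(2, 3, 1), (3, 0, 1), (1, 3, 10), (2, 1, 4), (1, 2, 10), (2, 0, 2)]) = 2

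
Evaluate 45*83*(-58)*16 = -3466080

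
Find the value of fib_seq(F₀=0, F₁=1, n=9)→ [0, 1, 1, 2, 3, 5, 8, 13, 21]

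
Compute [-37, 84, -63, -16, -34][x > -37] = [84, -16, -34]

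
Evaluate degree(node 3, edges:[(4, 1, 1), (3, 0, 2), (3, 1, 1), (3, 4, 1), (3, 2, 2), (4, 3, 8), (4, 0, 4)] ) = incident: (3,0), (3,1), (3,4), (3,2), (4,3)
= 5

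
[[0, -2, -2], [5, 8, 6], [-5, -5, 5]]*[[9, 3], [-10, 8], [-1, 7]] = [[22, -30], [-41, 121], [0, -20]]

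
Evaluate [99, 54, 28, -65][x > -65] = [99, 54, 28]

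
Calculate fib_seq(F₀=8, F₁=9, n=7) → F_2 = F_1 + F_0 = 17
F_3 = F_2 + F_1 = 26
F_4 = F_3 + F_2 = 43
...
= [8, 9, 17, 26, 43, 69, 112]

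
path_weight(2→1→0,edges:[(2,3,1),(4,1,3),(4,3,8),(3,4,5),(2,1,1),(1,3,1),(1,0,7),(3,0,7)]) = 8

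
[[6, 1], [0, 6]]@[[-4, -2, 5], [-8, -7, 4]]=C[0][0] = (6)*(-4) + (1)*(-8) = -32
C[0][1] = (6)*(-2) + (1)*(-7) = -19
C[0][2] = (6)*(5) + (1)*(4) = 34
C[1][0] = (0)*(-4) + (6)*(-8) = -48
C[1][1] = (0)*(-2) + (6)*(-7) = -42
C[1][2] = (0)*(5) + (6)*(4) = 24
= [[-32, -19, 34], [-48, -42, 24]]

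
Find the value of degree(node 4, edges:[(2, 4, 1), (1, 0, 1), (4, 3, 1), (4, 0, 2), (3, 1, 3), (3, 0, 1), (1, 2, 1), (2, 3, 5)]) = incident: (2,4), (4,3), (4,0)
= 3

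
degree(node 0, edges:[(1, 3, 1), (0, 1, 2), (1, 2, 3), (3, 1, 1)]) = incident: (0,1)
= 1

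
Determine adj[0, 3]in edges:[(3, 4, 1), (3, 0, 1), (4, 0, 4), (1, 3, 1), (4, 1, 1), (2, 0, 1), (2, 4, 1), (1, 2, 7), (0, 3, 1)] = 1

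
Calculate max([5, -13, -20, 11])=11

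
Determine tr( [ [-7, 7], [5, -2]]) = diagonal: (-7) + (-2)
= -9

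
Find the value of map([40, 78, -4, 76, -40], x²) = [1600, 6084, 16, 5776, 1600]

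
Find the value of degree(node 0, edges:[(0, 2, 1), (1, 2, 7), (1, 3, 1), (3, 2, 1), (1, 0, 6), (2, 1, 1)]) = incident: (0,2), (1,0)
= 2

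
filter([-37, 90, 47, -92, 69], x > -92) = keep x where x > -92: -37✓, 90✓, 47✓, -92✗, 69✓
= [-37, 90, 47, 69]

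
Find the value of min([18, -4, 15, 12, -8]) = -8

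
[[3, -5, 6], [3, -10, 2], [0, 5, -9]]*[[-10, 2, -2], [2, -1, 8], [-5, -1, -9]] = [[-70, 5, -100], [-60, 14, -104], [55, 4, 121]]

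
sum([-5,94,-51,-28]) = (-5) + 94 + (-51) + (-28)
= 10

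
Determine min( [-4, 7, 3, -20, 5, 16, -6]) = -20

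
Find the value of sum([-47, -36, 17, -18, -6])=(-47) + (-36) + 17 + (-18) + (-6)
= -90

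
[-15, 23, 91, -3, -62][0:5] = [-15, 23, 91, -3, -62]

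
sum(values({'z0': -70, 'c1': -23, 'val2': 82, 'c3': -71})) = (-70) + (-23) + 82 + (-71)
= -82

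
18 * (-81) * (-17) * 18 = 446148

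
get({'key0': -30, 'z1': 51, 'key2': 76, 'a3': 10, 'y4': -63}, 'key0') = -30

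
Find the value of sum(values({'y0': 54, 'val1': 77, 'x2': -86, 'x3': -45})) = 54 + 77 + (-86) + (-45)
= 0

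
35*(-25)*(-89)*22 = 1713250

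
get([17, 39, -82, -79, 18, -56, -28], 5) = -56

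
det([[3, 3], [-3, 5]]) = 24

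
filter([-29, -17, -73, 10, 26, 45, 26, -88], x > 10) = keep x where x > 10: -29✗, -17✗, -73✗, 10✗, 26✓, 45✓, 26✓, -88✗
= [26, 45, 26]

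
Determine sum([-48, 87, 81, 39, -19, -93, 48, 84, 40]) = (-48) + 87 + 81 + 39 + (-19) + (-93) + 48 + 84 + 40
= 219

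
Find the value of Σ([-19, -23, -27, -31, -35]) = -135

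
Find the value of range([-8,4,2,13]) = 21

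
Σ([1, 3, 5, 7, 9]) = 1 + 3 + 5 + 7 + 9
= 25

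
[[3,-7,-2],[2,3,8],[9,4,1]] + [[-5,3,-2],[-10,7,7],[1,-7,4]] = [[-2, -4, -4], [-8, 10, 15], [10, -3, 5]]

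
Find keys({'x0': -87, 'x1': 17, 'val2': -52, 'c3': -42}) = ['x0', 'x1', 'val2', 'c3']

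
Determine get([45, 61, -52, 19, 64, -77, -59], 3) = 19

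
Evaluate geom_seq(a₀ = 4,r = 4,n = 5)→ a_0 = 4*4^0 = 4
a_1 = 4*4^1 = 16
a_2 = 4*4^2 = 64
...
= [4, 16, 64, 256, 1024]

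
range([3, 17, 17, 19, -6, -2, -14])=33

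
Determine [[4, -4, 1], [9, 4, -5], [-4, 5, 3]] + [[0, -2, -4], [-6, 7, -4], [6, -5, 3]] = [[4, -6, -3], [3, 11, -9], [2, 0, 6]]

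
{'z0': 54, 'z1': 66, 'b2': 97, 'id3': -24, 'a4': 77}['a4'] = 77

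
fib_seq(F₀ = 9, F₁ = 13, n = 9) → F_2 = F_1 + F_0 = 22
F_3 = F_2 + F_1 = 35
F_4 = F_3 + F_2 = 57
...
= [9, 13, 22, 35, 57, 92, 149, 241, 390]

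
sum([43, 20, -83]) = -20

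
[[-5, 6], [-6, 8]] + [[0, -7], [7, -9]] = [[-5, -1], [1, -1]]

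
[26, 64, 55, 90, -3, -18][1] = 64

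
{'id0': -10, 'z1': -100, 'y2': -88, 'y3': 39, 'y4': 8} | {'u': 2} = {'id0': -10, 'z1': -100, 'y2': -88, 'y3': 39, 'y4': 8, 'u': 2}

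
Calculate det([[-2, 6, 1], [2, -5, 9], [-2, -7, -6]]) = (1)*(-2)*det([[-5, 9], [-7, -6]]) + (-1)*(6)*det([[2, 9], [-2, -6]]) + (1)*(1)*det([[2, -5], [-2, -7]])
= -186 + -36 + -24
= -246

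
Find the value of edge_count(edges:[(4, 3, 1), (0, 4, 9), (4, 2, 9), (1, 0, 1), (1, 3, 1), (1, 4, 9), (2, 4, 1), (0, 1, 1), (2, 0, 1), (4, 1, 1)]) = 10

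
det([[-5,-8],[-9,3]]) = (-5)*(3) - (-8)*(-9)
= -87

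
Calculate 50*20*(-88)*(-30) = 2640000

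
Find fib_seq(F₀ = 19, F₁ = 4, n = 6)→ [19, 4, 23, 27, 50, 77]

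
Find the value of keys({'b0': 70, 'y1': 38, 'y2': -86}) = ['b0', 'y1', 'y2']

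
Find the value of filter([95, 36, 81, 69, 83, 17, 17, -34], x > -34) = [95, 36, 81, 69, 83, 17, 17]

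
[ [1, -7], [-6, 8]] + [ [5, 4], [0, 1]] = [[6, -3], [-6, 9]]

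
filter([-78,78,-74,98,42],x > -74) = [78, 98, 42]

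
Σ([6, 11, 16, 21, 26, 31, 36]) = 6 + 11 + 16 + 21 + 26 + 31 + 36
= 147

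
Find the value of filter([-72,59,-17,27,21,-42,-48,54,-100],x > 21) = [59, 27, 54]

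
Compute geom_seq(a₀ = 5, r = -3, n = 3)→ a_0 = 5*(-3)^0 = 5
a_1 = 5*(-3)^1 = -15
a_2 = 5*(-3)^2 = 45
= [5, -15, 45]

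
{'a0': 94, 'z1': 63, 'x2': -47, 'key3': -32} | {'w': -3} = {'a0': 94, 'z1': 63, 'x2': -47, 'key3': -32, 'w': -3}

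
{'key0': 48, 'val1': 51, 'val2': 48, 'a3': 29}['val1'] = 51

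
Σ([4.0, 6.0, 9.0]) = 4.0 + 6.0 + 9.0
= 19.0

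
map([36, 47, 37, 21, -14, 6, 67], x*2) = 36*2=72, 47*2=94, 37*2=74, 21*2=42, -14*2=-28, 6*2=12, 67*2=134
= [72, 94, 74, 42, -28, 12, 134]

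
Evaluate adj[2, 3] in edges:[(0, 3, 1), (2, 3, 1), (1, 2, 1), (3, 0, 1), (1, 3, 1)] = 1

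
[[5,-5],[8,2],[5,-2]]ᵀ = [[5, 8, 5], [-5, 2, -2]]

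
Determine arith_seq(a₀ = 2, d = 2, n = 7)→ a_0 = 2 + 0*2 = 2
a_1 = 2 + 1*2 = 4
a_2 = 2 + 2*2 = 6
...
= [2, 4, 6, 8, 10, 12, 14]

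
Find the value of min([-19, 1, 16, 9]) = -19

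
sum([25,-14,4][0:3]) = slice → [25, -14, 4]
25 + (-14) + 4
= 15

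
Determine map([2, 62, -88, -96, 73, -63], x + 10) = [12, 72, -78, -86, 83, -53]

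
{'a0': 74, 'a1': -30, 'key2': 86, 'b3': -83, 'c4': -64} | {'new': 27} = {'a0': 74, 'a1': -30, 'key2': 86, 'b3': -83, 'c4': -64, 'new': 27}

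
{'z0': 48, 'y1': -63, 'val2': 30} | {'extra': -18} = {'z0': 48, 'y1': -63, 'val2': 30, 'extra': -18}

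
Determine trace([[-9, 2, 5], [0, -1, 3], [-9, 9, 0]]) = diagonal: (-9) + (-1) + 0
= -10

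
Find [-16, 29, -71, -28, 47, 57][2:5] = [-71, -28, 47]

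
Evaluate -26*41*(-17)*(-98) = -1775956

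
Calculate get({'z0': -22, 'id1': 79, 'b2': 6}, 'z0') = -22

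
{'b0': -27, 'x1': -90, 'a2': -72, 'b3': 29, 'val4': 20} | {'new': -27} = {'b0': -27, 'x1': -90, 'a2': -72, 'b3': 29, 'val4': 20, 'new': -27}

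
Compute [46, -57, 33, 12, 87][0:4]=[46, -57, 33, 12]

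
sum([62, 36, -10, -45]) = 62 + 36 + (-10) + (-45)
= 43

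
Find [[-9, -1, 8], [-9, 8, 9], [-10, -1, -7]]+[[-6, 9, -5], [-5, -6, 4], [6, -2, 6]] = [[-15, 8, 3], [-14, 2, 13], [-4, -3, -1]]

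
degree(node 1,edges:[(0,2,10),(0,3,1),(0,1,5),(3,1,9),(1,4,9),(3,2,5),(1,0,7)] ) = 4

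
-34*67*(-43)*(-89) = -8717906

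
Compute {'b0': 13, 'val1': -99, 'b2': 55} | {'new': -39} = {'b0': 13, 'val1': -99, 'b2': 55, 'new': -39}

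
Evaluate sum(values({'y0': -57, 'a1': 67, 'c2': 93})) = 103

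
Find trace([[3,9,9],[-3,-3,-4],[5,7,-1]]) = diagonal: 3 + (-3) + (-1)
= -1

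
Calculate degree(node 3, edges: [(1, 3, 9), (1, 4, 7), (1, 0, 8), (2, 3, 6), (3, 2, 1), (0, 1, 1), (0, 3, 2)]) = incident: (1,3), (2,3), (3,2), (0,3)
= 4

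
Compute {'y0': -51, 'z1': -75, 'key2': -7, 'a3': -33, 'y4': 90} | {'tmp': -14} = {'y0': -51, 'z1': -75, 'key2': -7, 'a3': -33, 'y4': 90, 'tmp': -14}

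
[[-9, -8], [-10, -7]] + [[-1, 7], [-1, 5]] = [[-10, -1], [-11, -2]]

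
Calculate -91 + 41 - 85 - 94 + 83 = -146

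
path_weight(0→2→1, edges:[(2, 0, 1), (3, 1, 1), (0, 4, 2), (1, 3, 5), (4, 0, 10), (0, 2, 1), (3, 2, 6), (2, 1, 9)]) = 10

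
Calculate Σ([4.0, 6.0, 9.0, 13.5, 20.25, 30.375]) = 83.125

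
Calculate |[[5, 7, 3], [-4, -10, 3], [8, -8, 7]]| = (1)*(5)*det([[-10, 3], [-8, 7]]) + (-1)*(7)*det([[-4, 3], [8, 7]]) + (1)*(3)*det([[-4, -10], [8, -8]])
= -230 + 364 + 336
= 470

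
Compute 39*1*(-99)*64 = -247104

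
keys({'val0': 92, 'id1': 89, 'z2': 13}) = ['val0', 'id1', 'z2']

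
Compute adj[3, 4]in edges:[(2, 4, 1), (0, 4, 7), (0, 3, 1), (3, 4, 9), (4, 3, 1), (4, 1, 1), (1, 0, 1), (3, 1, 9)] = 9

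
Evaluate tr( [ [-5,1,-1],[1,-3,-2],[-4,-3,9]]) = diagonal: (-5) + (-3) + 9
= 1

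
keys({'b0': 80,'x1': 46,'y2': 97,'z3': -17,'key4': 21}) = ['b0', 'x1', 'y2', 'z3', 'key4']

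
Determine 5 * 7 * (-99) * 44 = -152460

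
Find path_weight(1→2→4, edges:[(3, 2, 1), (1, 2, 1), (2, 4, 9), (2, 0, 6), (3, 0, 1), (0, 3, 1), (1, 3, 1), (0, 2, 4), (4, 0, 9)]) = w(1→2)=1 + w(2→4)=9
= 10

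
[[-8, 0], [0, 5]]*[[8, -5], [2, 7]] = [[-64, 40], [10, 35]]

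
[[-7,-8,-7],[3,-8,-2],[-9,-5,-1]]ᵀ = [[-7, 3, -9], [-8, -8, -5], [-7, -2, -1]]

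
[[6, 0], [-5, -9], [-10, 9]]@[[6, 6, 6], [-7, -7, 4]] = [[36, 36, 36], [33, 33, -66], [-123, -123, -24]]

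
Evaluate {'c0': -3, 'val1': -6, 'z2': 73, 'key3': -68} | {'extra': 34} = {'c0': -3, 'val1': -6, 'z2': 73, 'key3': -68, 'extra': 34}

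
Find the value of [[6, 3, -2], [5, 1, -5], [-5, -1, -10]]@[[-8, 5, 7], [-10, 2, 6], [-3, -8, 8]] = C[0][0] = (6)*(-8) + (3)*(-10) + (-2)*(-3) = -72
C[0][1] = (6)*(5) + (3)*(2) + (-2)*(-8) = 52
C[0][2] = (6)*(7) + (3)*(6) + (-2)*(8) = 44
C[1][0] = (5)*(-8) + (1)*(-10) + (-5)*(-3) = -35
C[1][1] = (5)*(5) + (1)*(2) + (-5)*(-8) = 67
C[1][2] = (5)*(7) + (1)*(6) + (-5)*(8) = 1
... (3 more cells)
= [[-72, 52, 44], [-35, 67, 1], [80, 53, -121]]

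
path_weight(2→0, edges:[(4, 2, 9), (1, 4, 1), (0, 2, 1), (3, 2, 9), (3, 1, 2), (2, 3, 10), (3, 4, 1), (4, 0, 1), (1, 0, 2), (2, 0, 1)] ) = 1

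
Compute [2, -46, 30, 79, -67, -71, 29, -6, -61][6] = 29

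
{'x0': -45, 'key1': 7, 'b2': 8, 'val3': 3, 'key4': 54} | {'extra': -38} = {'x0': -45, 'key1': 7, 'b2': 8, 'val3': 3, 'key4': 54, 'extra': -38}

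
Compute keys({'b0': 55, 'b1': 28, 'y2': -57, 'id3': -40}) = ['b0', 'b1', 'y2', 'id3']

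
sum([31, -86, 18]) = -37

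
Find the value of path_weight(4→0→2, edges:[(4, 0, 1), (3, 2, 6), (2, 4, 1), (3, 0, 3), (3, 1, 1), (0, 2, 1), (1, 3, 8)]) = 2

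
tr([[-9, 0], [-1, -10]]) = diagonal: (-9) + (-10)
= -19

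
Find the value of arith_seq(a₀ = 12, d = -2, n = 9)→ [12, 10, 8, 6, 4, 2, 0, -2, -4]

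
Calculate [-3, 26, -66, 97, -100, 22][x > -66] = keep x where x > -66: -3✓, 26✓, -66✗, 97✓, -100✗, 22✓
= [-3, 26, 97, 22]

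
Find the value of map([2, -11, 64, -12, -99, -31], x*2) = 2*2=4, -11*2=-22, 64*2=128, -12*2=-24, -99*2=-198, -31*2=-62
= [4, -22, 128, -24, -198, -62]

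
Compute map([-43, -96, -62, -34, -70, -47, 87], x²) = (-43)²=1849, (-96)²=9216, (-62)²=3844, (-34)²=1156, (-70)²=4900, (-47)²=2209, (87)²=7569
= [1849, 9216, 3844, 1156, 4900, 2209, 7569]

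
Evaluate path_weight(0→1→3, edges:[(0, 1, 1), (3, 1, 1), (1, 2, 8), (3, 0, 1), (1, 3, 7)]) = 8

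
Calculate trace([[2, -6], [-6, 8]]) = 10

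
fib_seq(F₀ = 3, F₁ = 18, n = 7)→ F_2 = F_1 + F_0 = 21
F_3 = F_2 + F_1 = 39
F_4 = F_3 + F_2 = 60
...
= [3, 18, 21, 39, 60, 99, 159]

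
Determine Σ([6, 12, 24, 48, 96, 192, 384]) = 6 + 12 + 24 + 48 + 96 + 192 + 384
= 762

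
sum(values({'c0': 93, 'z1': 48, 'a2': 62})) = 93 + 48 + 62
= 203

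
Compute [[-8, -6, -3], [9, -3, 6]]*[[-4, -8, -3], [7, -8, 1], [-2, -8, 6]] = C[0][0] = (-8)*(-4) + (-6)*(7) + (-3)*(-2) = -4
C[0][1] = (-8)*(-8) + (-6)*(-8) + (-3)*(-8) = 136
C[0][2] = (-8)*(-3) + (-6)*(1) + (-3)*(6) = 0
C[1][0] = (9)*(-4) + (-3)*(7) + (6)*(-2) = -69
C[1][1] = (9)*(-8) + (-3)*(-8) + (6)*(-8) = -96
C[1][2] = (9)*(-3) + (-3)*(1) + (6)*(6) = 6
= [[-4, 136, 0], [-69, -96, 6]]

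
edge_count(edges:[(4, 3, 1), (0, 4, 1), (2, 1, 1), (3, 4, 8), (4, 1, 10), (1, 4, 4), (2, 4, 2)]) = 7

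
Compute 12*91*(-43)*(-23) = 1079988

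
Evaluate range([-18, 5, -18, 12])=30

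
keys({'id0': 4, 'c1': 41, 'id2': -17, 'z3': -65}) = ['id0', 'c1', 'id2', 'z3']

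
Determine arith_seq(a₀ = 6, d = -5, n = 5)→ [6, 1, -4, -9, -14]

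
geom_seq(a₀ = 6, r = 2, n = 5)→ a_0 = 6*2^0 = 6
a_1 = 6*2^1 = 12
a_2 = 6*2^2 = 24
...
= [6, 12, 24, 48, 96]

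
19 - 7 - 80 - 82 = -150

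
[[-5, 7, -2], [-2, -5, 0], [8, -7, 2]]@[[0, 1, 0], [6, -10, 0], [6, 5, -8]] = C[0][0] = (-5)*(0) + (7)*(6) + (-2)*(6) = 30
C[0][1] = (-5)*(1) + (7)*(-10) + (-2)*(5) = -85
C[0][2] = (-5)*(0) + (7)*(0) + (-2)*(-8) = 16
C[1][0] = (-2)*(0) + (-5)*(6) + (0)*(6) = -30
C[1][1] = (-2)*(1) + (-5)*(-10) + (0)*(5) = 48
C[1][2] = (-2)*(0) + (-5)*(0) + (0)*(-8) = 0
... (3 more cells)
= [[30, -85, 16], [-30, 48, 0], [-30, 88, -16]]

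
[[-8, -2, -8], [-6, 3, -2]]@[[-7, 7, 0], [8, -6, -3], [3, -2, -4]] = [[16, -28, 38], [60, -56, -1]]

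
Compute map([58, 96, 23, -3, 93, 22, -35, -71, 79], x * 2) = [116, 192, 46, -6, 186, 44, -70, -142, 158]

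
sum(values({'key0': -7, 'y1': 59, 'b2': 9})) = (-7) + 59 + 9
= 61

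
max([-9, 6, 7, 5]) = 7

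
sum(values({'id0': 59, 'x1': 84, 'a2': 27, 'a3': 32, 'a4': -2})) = 200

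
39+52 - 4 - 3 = 84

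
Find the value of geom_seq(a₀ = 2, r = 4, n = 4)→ a_0 = 2*4^0 = 2
a_1 = 2*4^1 = 8
a_2 = 2*4^2 = 32
...
= [2, 8, 32, 128]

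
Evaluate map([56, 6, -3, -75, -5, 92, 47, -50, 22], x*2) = [112, 12, -6, -150, -10, 184, 94, -100, 44]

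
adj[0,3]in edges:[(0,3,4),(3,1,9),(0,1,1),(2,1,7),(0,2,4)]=4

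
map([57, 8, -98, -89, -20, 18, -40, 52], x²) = (57)²=3249, (8)²=64, (-98)²=9604, (-89)²=7921, (-20)²=400, (18)²=324, (-40)²=1600, (52)²=2704
= [3249, 64, 9604, 7921, 400, 324, 1600, 2704]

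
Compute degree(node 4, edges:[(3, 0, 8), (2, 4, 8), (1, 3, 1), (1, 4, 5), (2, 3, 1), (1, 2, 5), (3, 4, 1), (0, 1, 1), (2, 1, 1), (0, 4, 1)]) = 4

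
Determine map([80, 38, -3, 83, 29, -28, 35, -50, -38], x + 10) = 80+10=90, 38+10=48, -3+10=7, 83+10=93, 29+10=39, -28+10=-18, 35+10=45, -50+10=-40, -38+10=-28
= [90, 48, 7, 93, 39, -18, 45, -40, -28]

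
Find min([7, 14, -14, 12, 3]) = -14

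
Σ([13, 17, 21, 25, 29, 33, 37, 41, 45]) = 13 + 17 + 21 + 25 + 29 + 33 + 37 + 41 + 45
= 261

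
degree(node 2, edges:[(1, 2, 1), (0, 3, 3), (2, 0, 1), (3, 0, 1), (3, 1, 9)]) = incident: (1,2), (2,0)
= 2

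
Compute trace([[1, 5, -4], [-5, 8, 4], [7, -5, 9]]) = diagonal: 1 + 8 + 9
= 18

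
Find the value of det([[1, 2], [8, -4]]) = (1)*(-4) - (2)*(8)
= -20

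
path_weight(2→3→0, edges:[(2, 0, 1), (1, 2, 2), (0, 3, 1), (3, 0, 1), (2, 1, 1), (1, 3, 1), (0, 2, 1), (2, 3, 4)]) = w(2→3)=4 + w(3→0)=1
= 5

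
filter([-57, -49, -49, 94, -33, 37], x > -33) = [94, 37]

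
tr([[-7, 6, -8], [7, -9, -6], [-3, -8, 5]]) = diagonal: (-7) + (-9) + 5
= -11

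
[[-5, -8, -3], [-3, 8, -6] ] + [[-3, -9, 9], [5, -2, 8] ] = [[-8, -17, 6], [2, 6, 2]]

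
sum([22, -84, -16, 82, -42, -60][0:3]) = -78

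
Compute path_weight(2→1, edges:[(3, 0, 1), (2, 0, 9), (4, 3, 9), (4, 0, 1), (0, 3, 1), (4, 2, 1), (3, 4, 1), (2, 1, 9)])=w(2→1)=9
= 9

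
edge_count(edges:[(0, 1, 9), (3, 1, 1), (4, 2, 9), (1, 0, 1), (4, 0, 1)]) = 5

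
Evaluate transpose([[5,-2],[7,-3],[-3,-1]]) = [[5, 7, -3], [-2, -3, -1]]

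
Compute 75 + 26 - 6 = 95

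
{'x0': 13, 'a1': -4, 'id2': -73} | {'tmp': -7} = {'x0': 13, 'a1': -4, 'id2': -73, 'tmp': -7}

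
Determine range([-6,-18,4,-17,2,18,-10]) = 36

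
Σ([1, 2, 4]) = 1 + 2 + 4
= 7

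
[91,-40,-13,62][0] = 91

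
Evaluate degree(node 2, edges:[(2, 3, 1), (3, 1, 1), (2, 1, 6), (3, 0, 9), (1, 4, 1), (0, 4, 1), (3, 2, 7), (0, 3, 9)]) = 3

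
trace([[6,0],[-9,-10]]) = -4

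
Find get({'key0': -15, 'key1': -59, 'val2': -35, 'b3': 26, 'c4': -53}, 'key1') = -59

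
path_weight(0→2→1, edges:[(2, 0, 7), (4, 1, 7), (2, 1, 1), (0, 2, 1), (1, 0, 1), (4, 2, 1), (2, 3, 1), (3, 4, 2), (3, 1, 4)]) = 2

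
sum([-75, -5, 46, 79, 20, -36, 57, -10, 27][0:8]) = 76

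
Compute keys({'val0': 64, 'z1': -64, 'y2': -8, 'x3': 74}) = ['val0', 'z1', 'y2', 'x3']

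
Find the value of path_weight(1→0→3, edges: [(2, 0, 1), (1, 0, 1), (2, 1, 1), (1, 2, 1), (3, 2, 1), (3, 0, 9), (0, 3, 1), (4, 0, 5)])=2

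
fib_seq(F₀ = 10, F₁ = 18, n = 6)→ F_2 = F_1 + F_0 = 28
F_3 = F_2 + F_1 = 46
F_4 = F_3 + F_2 = 74
...
= [10, 18, 28, 46, 74, 120]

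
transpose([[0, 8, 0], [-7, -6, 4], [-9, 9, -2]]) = [[0, -7, -9], [8, -6, 9], [0, 4, -2]]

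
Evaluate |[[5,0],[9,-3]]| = -15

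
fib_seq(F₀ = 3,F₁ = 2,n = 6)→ F_2 = F_1 + F_0 = 5
F_3 = F_2 + F_1 = 7
F_4 = F_3 + F_2 = 12
...
= [3, 2, 5, 7, 12, 19]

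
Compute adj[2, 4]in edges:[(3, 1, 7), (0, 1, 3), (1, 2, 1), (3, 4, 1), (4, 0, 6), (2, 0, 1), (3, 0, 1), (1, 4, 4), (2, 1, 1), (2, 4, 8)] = 8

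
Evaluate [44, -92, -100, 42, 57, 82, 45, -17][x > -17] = [44, 42, 57, 82, 45]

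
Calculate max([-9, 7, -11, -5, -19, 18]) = 18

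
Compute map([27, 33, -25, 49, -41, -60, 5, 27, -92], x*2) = [54, 66, -50, 98, -82, -120, 10, 54, -184]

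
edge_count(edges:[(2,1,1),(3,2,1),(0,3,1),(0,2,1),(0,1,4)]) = 5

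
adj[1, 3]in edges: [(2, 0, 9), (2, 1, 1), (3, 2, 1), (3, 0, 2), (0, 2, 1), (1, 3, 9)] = 9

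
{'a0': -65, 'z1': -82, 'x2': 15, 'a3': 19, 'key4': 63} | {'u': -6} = {'a0': -65, 'z1': -82, 'x2': 15, 'a3': 19, 'key4': 63, 'u': -6}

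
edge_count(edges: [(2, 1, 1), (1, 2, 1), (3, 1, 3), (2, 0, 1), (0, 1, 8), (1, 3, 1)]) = 6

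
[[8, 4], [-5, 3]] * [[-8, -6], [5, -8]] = [[-44, -80], [55, 6]]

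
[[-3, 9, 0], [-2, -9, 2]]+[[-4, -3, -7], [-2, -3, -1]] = [[-7, 6, -7], [-4, -12, 1]]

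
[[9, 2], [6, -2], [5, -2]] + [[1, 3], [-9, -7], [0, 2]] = [[10, 5], [-3, -9], [5, 0]]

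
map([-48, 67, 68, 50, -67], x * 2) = -48*2=-96, 67*2=134, 68*2=136, 50*2=100, -67*2=-134
= [-96, 134, 136, 100, -134]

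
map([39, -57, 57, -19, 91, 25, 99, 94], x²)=[1521, 3249, 3249, 361, 8281, 625, 9801, 8836]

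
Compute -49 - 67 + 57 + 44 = -15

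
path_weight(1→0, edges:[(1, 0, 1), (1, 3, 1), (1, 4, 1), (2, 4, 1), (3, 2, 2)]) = 1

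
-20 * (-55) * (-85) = -93500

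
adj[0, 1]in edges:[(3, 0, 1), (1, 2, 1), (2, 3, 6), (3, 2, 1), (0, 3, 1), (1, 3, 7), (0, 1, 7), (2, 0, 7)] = 7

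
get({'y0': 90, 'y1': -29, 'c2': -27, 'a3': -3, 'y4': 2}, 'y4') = 2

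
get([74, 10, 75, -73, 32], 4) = 32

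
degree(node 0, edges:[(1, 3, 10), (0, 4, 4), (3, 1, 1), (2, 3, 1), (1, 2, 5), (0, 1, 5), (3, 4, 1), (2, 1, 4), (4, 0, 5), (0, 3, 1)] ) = 4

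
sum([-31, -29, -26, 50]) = -36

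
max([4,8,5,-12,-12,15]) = 15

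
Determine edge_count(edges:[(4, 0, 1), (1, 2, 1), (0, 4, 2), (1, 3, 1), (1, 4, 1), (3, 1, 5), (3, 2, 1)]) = 7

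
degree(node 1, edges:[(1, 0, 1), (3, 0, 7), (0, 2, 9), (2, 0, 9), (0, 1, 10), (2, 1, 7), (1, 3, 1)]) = incident: (1,0), (0,1), (2,1), (1,3)
= 4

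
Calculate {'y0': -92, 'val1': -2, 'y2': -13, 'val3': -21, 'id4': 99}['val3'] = -21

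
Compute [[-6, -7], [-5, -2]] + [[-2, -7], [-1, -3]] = [[-8, -14], [-6, -5]]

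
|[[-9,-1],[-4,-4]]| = (-9)*(-4) - (-1)*(-4)
= 32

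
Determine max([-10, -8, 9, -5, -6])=9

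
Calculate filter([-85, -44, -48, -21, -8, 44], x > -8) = keep x where x > -8: -85✗, -44✗, -48✗, -21✗, -8✗, 44✓
= [44]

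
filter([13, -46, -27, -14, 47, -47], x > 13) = keep x where x > 13: 13✗, -46✗, -27✗, -14✗, 47✓, -47✗
= [47]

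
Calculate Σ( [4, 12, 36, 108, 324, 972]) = 4 + 12 + 36 + 108 + 324 + 972
= 1456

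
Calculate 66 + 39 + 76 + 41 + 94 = 316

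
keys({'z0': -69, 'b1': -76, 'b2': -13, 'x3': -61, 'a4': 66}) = ['z0', 'b1', 'b2', 'x3', 'a4']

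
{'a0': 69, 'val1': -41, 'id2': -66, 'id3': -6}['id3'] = -6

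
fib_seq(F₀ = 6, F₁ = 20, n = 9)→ [6, 20, 26, 46, 72, 118, 190, 308, 498]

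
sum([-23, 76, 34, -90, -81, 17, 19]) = -48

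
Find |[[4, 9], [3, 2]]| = -19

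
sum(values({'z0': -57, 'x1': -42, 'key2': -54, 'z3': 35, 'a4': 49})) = -69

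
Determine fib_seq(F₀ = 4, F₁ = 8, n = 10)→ F_2 = F_1 + F_0 = 12
F_3 = F_2 + F_1 = 20
F_4 = F_3 + F_2 = 32
...
= [4, 8, 12, 20, 32, 52, 84, 136, 220, 356]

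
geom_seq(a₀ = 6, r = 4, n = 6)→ a_0 = 6*4^0 = 6
a_1 = 6*4^1 = 24
a_2 = 6*4^2 = 96
...
= [6, 24, 96, 384, 1536, 6144]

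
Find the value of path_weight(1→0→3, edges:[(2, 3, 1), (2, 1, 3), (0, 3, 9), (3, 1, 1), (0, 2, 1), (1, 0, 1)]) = 10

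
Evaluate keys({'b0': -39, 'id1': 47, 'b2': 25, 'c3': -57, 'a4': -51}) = ['b0', 'id1', 'b2', 'c3', 'a4']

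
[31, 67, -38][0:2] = [31, 67]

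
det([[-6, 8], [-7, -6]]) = 92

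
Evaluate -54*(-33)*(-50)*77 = -6860700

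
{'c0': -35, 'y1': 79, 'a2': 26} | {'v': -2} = {'c0': -35, 'y1': 79, 'a2': 26, 'v': -2}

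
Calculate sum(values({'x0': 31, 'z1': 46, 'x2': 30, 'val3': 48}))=31 + 46 + 30 + 48
= 155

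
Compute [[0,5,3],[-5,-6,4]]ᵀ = [[0, -5], [5, -6], [3, 4]]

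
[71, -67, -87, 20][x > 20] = [71]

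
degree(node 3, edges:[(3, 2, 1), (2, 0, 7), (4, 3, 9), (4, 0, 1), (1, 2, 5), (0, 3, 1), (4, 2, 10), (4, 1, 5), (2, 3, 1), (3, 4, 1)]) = incident: (3,2), (4,3), (0,3), (2,3), (3,4)
= 5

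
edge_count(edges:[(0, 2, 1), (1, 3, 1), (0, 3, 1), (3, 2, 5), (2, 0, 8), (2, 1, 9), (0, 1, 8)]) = 7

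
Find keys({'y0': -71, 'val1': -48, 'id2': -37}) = ['y0', 'val1', 'id2']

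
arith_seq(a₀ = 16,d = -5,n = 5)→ a_0 = 16 + 0*-5 = 16
a_1 = 16 + 1*-5 = 11
a_2 = 16 + 2*-5 = 6
...
= [16, 11, 6, 1, -4]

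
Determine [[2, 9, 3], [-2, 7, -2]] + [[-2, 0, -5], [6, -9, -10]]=[[0, 9, -2], [4, -2, -12]]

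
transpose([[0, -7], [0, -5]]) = [[0, 0], [-7, -5]]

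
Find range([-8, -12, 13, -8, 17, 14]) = 29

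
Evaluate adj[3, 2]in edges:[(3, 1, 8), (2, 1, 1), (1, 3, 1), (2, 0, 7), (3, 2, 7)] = 7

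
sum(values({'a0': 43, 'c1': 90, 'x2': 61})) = 43 + 90 + 61
= 194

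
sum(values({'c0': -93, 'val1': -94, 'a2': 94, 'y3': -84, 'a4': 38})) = (-93) + (-94) + 94 + (-84) + 38
= -139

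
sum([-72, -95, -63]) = (-72) + (-95) + (-63)
= -230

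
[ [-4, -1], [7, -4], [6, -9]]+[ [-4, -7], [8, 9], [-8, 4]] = [[-8, -8], [15, 5], [-2, -5]]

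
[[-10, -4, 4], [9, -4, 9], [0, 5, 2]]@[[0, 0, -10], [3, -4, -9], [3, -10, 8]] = [[0, -24, 168], [15, -74, 18], [21, -40, -29]]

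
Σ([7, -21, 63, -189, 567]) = 7 + -21 + 63 + -189 + 567
= 427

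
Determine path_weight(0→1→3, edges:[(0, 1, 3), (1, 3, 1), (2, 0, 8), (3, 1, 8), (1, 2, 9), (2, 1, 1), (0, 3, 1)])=4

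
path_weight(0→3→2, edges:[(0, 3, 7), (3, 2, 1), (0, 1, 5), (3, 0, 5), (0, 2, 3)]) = 8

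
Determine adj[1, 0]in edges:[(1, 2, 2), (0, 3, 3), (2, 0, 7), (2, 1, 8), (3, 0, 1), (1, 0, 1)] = 1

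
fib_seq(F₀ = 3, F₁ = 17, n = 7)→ F_2 = F_1 + F_0 = 20
F_3 = F_2 + F_1 = 37
F_4 = F_3 + F_2 = 57
...
= [3, 17, 20, 37, 57, 94, 151]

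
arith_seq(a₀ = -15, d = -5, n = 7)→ [-15, -20, -25, -30, -35, -40, -45]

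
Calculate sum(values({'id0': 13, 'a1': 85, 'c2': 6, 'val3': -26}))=78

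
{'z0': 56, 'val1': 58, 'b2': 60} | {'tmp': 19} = {'z0': 56, 'val1': 58, 'b2': 60, 'tmp': 19}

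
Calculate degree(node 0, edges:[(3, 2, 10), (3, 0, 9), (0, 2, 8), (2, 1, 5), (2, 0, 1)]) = 3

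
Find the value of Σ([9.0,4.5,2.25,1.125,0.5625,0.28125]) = 17.71875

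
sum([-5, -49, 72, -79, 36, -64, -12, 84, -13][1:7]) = -96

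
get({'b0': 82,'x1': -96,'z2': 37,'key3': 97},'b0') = 82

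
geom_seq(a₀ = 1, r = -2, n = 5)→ a_0 = 1*(-2)^0 = 1
a_1 = 1*(-2)^1 = -2
a_2 = 1*(-2)^2 = 4
...
= [1, -2, 4, -8, 16]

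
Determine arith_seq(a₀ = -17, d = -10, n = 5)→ [-17, -27, -37, -47, -57]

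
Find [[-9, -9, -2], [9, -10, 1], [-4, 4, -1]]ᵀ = [[-9, 9, -4], [-9, -10, 4], [-2, 1, -1]]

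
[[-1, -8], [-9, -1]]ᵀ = [[-1, -9], [-8, -1]]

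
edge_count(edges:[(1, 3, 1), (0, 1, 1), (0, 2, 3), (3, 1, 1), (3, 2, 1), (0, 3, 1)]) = 6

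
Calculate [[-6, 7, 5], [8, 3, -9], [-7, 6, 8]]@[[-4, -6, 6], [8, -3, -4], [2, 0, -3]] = [[90, 15, -79], [-26, -57, 63], [92, 24, -90]]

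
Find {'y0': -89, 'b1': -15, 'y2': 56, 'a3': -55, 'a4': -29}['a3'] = -55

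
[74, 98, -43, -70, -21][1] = 98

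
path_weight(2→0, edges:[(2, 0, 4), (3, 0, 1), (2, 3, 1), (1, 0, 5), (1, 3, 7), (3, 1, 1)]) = w(2→0)=4
= 4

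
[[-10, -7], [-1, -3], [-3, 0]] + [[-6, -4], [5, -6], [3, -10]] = [[-16, -11], [4, -9], [0, -10]]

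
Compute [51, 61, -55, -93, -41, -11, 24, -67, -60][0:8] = [51, 61, -55, -93, -41, -11, 24, -67]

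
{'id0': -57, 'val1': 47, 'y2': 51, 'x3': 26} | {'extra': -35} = {'id0': -57, 'val1': 47, 'y2': 51, 'x3': 26, 'extra': -35}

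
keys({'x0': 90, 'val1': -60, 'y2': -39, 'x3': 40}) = ['x0', 'val1', 'y2', 'x3']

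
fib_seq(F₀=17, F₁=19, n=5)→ F_2 = F_1 + F_0 = 36
F_3 = F_2 + F_1 = 55
F_4 = F_3 + F_2 = 91
= [17, 19, 36, 55, 91]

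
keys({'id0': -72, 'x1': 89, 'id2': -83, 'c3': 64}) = ['id0', 'x1', 'id2', 'c3']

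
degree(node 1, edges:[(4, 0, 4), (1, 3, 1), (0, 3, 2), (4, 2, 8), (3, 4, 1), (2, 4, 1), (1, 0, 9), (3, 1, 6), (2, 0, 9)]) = 3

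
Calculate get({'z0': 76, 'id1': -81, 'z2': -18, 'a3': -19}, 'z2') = -18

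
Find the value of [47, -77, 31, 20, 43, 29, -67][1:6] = [-77, 31, 20, 43, 29]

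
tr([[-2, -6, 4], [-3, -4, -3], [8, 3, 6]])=0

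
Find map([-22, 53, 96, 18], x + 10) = -22+10=-12, 53+10=63, 96+10=106, 18+10=28
= [-12, 63, 106, 28]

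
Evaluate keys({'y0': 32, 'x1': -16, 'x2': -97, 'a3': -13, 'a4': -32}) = ['y0', 'x1', 'x2', 'a3', 'a4']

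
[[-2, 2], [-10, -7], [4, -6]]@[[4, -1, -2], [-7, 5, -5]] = [[-22, 12, -6], [9, -25, 55], [58, -34, 22]]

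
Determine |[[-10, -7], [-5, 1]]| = -45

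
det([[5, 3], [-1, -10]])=-47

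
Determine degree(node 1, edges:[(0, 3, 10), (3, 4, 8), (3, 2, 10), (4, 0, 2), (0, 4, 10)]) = incident: none
= 0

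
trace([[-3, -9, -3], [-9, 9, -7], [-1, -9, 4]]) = 10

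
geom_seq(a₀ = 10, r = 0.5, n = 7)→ [10.0, 5.0, 2.5, 1.25, 0.625, 0.3125, 0.15625]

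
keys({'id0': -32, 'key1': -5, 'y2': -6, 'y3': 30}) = ['id0', 'key1', 'y2', 'y3']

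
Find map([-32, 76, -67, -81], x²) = (-32)²=1024, (76)²=5776, (-67)²=4489, (-81)²=6561
= [1024, 5776, 4489, 6561]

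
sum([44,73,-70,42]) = 89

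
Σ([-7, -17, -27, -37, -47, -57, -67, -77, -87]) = -423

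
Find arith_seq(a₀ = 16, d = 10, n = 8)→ [16, 26, 36, 46, 56, 66, 76, 86]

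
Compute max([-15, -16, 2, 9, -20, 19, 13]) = 19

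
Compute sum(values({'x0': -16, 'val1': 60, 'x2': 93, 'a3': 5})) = 142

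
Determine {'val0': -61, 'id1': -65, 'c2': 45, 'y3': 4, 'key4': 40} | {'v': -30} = {'val0': -61, 'id1': -65, 'c2': 45, 'y3': 4, 'key4': 40, 'v': -30}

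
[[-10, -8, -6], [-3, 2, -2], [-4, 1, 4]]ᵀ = [[-10, -3, -4], [-8, 2, 1], [-6, -2, 4]]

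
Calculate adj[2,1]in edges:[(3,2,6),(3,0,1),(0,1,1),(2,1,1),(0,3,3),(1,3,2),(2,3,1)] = 1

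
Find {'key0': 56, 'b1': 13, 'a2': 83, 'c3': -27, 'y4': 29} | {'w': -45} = {'key0': 56, 'b1': 13, 'a2': 83, 'c3': -27, 'y4': 29, 'w': -45}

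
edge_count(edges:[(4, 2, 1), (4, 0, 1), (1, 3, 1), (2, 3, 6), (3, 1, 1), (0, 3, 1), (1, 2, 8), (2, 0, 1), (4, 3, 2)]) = 9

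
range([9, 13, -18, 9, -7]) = 31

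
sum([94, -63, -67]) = -36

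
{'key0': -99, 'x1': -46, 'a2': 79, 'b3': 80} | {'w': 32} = {'key0': -99, 'x1': -46, 'a2': 79, 'b3': 80, 'w': 32}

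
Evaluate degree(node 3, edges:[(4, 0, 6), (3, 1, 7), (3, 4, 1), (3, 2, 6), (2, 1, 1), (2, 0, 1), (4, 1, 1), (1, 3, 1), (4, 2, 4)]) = incident: (3,1), (3,4), (3,2), (1,3)
= 4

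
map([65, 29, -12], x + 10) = 65+10=75, 29+10=39, -12+10=-2
= [75, 39, -2]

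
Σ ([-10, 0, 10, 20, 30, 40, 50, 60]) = 200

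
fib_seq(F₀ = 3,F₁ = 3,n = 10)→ F_2 = F_1 + F_0 = 6
F_3 = F_2 + F_1 = 9
F_4 = F_3 + F_2 = 15
...
= [3, 3, 6, 9, 15, 24, 39, 63, 102, 165]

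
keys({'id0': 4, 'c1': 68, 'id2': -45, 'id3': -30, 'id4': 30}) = ['id0', 'c1', 'id2', 'id3', 'id4']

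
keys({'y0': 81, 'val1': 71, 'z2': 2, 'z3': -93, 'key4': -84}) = ['y0', 'val1', 'z2', 'z3', 'key4']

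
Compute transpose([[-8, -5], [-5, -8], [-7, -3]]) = [[-8, -5, -7], [-5, -8, -3]]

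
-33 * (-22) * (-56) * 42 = -1707552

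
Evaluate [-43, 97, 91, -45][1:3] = [97, 91]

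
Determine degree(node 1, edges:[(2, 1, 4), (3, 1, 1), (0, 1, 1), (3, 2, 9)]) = incident: (2,1), (3,1), (0,1)
= 3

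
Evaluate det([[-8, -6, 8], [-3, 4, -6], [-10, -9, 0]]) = 608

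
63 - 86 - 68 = -91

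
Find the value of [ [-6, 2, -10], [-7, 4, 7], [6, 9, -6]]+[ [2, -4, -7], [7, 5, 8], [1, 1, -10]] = [[-4, -2, -17], [0, 9, 15], [7, 10, -16]]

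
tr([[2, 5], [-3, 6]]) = 8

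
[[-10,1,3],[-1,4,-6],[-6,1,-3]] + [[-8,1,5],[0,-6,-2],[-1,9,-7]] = [[-18, 2, 8], [-1, -2, -8], [-7, 10, -10]]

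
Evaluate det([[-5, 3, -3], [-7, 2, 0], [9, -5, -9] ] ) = (1)*(-5)*det([[2, 0], [-5, -9]]) + (-1)*(3)*det([[-7, 0], [9, -9]]) + (1)*(-3)*det([[-7, 2], [9, -5]])
= 90 + -189 + -51
= -150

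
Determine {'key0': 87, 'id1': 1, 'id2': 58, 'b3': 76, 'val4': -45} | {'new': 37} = {'key0': 87, 'id1': 1, 'id2': 58, 'b3': 76, 'val4': -45, 'new': 37}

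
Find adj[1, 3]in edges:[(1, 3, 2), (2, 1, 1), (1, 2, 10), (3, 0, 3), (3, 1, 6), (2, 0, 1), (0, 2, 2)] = 2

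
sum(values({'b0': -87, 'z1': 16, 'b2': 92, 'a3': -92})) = (-87) + 16 + 92 + (-92)
= -71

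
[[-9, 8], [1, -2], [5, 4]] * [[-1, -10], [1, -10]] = C[0][0] = (-9)*(-1) + (8)*(1) = 17
C[0][1] = (-9)*(-10) + (8)*(-10) = 10
C[1][0] = (1)*(-1) + (-2)*(1) = -3
C[1][1] = (1)*(-10) + (-2)*(-10) = 10
C[2][0] = (5)*(-1) + (4)*(1) = -1
C[2][1] = (5)*(-10) + (4)*(-10) = -90
= [[17, 10], [-3, 10], [-1, -90]]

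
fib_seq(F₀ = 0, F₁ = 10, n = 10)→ [0, 10, 10, 20, 30, 50, 80, 130, 210, 340]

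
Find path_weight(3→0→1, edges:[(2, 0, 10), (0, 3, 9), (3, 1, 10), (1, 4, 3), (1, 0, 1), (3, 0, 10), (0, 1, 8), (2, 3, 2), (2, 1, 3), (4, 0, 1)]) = w(3→0)=10 + w(0→1)=8
= 18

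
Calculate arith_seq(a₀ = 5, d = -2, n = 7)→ [5, 3, 1, -1, -3, -5, -7]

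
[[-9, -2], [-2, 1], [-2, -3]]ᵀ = [[-9, -2, -2], [-2, 1, -3]]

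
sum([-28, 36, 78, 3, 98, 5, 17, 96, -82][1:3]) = 114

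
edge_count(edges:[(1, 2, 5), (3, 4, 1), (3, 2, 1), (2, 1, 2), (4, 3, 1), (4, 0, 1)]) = 6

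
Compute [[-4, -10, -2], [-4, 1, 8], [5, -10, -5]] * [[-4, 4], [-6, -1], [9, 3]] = C[0][0] = (-4)*(-4) + (-10)*(-6) + (-2)*(9) = 58
C[0][1] = (-4)*(4) + (-10)*(-1) + (-2)*(3) = -12
C[1][0] = (-4)*(-4) + (1)*(-6) + (8)*(9) = 82
C[1][1] = (-4)*(4) + (1)*(-1) + (8)*(3) = 7
C[2][0] = (5)*(-4) + (-10)*(-6) + (-5)*(9) = -5
C[2][1] = (5)*(4) + (-10)*(-1) + (-5)*(3) = 15
= [[58, -12], [82, 7], [-5, 15]]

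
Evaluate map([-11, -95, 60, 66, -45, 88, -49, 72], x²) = [121, 9025, 3600, 4356, 2025, 7744, 2401, 5184]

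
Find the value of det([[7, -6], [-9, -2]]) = (7)*(-2) - (-6)*(-9)
= -68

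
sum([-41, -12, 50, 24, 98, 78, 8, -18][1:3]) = slice → [-12, 50]
(-12) + 50
= 38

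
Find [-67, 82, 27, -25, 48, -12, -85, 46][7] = 46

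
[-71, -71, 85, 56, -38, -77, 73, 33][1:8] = [-71, 85, 56, -38, -77, 73, 33]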